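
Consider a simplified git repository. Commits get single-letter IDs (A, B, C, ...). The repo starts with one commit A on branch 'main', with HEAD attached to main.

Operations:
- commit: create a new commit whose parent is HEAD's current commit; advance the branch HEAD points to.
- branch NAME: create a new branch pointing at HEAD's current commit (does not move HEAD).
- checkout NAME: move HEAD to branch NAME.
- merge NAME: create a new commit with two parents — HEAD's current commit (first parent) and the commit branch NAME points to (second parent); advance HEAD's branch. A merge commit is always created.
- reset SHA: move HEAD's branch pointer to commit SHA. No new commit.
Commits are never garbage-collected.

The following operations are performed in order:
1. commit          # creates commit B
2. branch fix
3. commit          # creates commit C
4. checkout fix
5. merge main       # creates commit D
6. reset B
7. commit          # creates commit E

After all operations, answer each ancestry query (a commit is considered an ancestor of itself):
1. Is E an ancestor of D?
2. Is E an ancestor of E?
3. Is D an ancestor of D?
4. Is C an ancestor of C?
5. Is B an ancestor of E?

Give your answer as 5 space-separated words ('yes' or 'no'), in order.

Answer: no yes yes yes yes

Derivation:
After op 1 (commit): HEAD=main@B [main=B]
After op 2 (branch): HEAD=main@B [fix=B main=B]
After op 3 (commit): HEAD=main@C [fix=B main=C]
After op 4 (checkout): HEAD=fix@B [fix=B main=C]
After op 5 (merge): HEAD=fix@D [fix=D main=C]
After op 6 (reset): HEAD=fix@B [fix=B main=C]
After op 7 (commit): HEAD=fix@E [fix=E main=C]
ancestors(D) = {A,B,C,D}; E in? no
ancestors(E) = {A,B,E}; E in? yes
ancestors(D) = {A,B,C,D}; D in? yes
ancestors(C) = {A,B,C}; C in? yes
ancestors(E) = {A,B,E}; B in? yes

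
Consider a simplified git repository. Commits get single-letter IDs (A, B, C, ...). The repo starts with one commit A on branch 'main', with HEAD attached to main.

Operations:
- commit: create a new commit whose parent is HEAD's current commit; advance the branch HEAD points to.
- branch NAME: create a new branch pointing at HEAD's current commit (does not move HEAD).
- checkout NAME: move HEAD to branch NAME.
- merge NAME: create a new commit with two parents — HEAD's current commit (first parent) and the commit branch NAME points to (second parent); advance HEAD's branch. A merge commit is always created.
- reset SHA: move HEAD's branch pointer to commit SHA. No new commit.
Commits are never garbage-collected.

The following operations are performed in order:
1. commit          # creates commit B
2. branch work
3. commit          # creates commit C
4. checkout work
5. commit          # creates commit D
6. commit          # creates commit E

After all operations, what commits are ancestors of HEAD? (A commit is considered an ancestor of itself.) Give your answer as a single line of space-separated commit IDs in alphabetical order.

After op 1 (commit): HEAD=main@B [main=B]
After op 2 (branch): HEAD=main@B [main=B work=B]
After op 3 (commit): HEAD=main@C [main=C work=B]
After op 4 (checkout): HEAD=work@B [main=C work=B]
After op 5 (commit): HEAD=work@D [main=C work=D]
After op 6 (commit): HEAD=work@E [main=C work=E]

Answer: A B D E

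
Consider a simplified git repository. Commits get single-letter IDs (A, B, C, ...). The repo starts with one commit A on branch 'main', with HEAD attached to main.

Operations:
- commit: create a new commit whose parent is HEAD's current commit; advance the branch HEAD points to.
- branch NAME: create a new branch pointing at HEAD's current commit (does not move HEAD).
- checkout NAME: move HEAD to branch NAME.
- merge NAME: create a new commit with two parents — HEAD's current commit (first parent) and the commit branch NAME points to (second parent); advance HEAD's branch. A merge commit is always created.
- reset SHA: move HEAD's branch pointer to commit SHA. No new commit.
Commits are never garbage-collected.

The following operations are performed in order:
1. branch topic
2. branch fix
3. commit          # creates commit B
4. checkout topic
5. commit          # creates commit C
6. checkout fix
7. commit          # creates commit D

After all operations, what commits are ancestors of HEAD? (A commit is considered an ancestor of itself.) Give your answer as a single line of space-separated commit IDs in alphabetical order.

After op 1 (branch): HEAD=main@A [main=A topic=A]
After op 2 (branch): HEAD=main@A [fix=A main=A topic=A]
After op 3 (commit): HEAD=main@B [fix=A main=B topic=A]
After op 4 (checkout): HEAD=topic@A [fix=A main=B topic=A]
After op 5 (commit): HEAD=topic@C [fix=A main=B topic=C]
After op 6 (checkout): HEAD=fix@A [fix=A main=B topic=C]
After op 7 (commit): HEAD=fix@D [fix=D main=B topic=C]

Answer: A D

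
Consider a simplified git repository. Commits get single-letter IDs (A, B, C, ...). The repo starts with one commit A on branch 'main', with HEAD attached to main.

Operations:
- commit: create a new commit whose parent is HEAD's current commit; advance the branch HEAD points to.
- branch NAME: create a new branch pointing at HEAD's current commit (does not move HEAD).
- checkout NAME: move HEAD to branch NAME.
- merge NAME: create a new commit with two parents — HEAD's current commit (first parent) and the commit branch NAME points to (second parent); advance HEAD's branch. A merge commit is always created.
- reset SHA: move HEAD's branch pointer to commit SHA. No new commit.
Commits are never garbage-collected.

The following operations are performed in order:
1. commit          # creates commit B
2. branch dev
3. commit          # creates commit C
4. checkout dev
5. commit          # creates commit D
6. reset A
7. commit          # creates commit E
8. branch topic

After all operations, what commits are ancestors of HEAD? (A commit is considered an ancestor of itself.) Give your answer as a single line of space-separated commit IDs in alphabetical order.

Answer: A E

Derivation:
After op 1 (commit): HEAD=main@B [main=B]
After op 2 (branch): HEAD=main@B [dev=B main=B]
After op 3 (commit): HEAD=main@C [dev=B main=C]
After op 4 (checkout): HEAD=dev@B [dev=B main=C]
After op 5 (commit): HEAD=dev@D [dev=D main=C]
After op 6 (reset): HEAD=dev@A [dev=A main=C]
After op 7 (commit): HEAD=dev@E [dev=E main=C]
After op 8 (branch): HEAD=dev@E [dev=E main=C topic=E]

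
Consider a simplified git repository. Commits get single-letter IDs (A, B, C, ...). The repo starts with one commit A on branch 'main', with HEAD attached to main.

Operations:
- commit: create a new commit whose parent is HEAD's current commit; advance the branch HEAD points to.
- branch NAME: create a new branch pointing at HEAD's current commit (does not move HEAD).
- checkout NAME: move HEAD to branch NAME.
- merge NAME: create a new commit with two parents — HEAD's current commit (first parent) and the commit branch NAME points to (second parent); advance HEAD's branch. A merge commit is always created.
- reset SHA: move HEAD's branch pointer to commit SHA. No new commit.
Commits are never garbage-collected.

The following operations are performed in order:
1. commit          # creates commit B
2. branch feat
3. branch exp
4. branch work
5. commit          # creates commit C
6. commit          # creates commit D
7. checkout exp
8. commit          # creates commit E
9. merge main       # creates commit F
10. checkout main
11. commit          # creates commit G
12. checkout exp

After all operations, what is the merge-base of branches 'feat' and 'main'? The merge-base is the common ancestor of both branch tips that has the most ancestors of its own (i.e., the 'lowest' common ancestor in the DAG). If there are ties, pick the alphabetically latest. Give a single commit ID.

After op 1 (commit): HEAD=main@B [main=B]
After op 2 (branch): HEAD=main@B [feat=B main=B]
After op 3 (branch): HEAD=main@B [exp=B feat=B main=B]
After op 4 (branch): HEAD=main@B [exp=B feat=B main=B work=B]
After op 5 (commit): HEAD=main@C [exp=B feat=B main=C work=B]
After op 6 (commit): HEAD=main@D [exp=B feat=B main=D work=B]
After op 7 (checkout): HEAD=exp@B [exp=B feat=B main=D work=B]
After op 8 (commit): HEAD=exp@E [exp=E feat=B main=D work=B]
After op 9 (merge): HEAD=exp@F [exp=F feat=B main=D work=B]
After op 10 (checkout): HEAD=main@D [exp=F feat=B main=D work=B]
After op 11 (commit): HEAD=main@G [exp=F feat=B main=G work=B]
After op 12 (checkout): HEAD=exp@F [exp=F feat=B main=G work=B]
ancestors(feat=B): ['A', 'B']
ancestors(main=G): ['A', 'B', 'C', 'D', 'G']
common: ['A', 'B']

Answer: B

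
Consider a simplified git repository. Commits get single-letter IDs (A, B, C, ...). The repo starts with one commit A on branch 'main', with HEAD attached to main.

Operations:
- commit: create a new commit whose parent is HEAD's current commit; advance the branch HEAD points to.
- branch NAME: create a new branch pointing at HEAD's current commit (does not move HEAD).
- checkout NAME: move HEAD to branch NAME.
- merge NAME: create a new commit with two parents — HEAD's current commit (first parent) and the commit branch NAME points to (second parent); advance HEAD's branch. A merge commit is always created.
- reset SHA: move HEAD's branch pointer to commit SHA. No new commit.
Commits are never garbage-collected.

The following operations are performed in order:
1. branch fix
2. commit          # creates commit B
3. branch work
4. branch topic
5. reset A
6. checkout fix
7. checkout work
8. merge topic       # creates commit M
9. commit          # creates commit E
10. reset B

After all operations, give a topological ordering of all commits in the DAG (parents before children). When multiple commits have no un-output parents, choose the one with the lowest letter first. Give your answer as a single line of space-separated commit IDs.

After op 1 (branch): HEAD=main@A [fix=A main=A]
After op 2 (commit): HEAD=main@B [fix=A main=B]
After op 3 (branch): HEAD=main@B [fix=A main=B work=B]
After op 4 (branch): HEAD=main@B [fix=A main=B topic=B work=B]
After op 5 (reset): HEAD=main@A [fix=A main=A topic=B work=B]
After op 6 (checkout): HEAD=fix@A [fix=A main=A topic=B work=B]
After op 7 (checkout): HEAD=work@B [fix=A main=A topic=B work=B]
After op 8 (merge): HEAD=work@M [fix=A main=A topic=B work=M]
After op 9 (commit): HEAD=work@E [fix=A main=A topic=B work=E]
After op 10 (reset): HEAD=work@B [fix=A main=A topic=B work=B]
commit A: parents=[]
commit B: parents=['A']
commit E: parents=['M']
commit M: parents=['B', 'B']

Answer: A B M E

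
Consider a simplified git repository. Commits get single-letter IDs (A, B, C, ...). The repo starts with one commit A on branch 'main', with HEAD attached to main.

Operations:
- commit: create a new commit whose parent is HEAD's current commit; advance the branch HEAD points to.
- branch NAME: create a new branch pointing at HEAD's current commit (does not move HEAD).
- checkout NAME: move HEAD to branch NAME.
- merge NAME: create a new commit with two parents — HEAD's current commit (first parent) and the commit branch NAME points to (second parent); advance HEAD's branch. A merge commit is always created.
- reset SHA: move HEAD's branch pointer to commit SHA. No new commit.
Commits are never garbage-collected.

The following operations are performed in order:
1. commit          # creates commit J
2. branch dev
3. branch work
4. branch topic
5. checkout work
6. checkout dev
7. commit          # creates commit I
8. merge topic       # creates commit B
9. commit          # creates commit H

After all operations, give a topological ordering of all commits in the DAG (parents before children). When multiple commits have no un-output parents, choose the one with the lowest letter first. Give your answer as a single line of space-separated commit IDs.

Answer: A J I B H

Derivation:
After op 1 (commit): HEAD=main@J [main=J]
After op 2 (branch): HEAD=main@J [dev=J main=J]
After op 3 (branch): HEAD=main@J [dev=J main=J work=J]
After op 4 (branch): HEAD=main@J [dev=J main=J topic=J work=J]
After op 5 (checkout): HEAD=work@J [dev=J main=J topic=J work=J]
After op 6 (checkout): HEAD=dev@J [dev=J main=J topic=J work=J]
After op 7 (commit): HEAD=dev@I [dev=I main=J topic=J work=J]
After op 8 (merge): HEAD=dev@B [dev=B main=J topic=J work=J]
After op 9 (commit): HEAD=dev@H [dev=H main=J topic=J work=J]
commit A: parents=[]
commit B: parents=['I', 'J']
commit H: parents=['B']
commit I: parents=['J']
commit J: parents=['A']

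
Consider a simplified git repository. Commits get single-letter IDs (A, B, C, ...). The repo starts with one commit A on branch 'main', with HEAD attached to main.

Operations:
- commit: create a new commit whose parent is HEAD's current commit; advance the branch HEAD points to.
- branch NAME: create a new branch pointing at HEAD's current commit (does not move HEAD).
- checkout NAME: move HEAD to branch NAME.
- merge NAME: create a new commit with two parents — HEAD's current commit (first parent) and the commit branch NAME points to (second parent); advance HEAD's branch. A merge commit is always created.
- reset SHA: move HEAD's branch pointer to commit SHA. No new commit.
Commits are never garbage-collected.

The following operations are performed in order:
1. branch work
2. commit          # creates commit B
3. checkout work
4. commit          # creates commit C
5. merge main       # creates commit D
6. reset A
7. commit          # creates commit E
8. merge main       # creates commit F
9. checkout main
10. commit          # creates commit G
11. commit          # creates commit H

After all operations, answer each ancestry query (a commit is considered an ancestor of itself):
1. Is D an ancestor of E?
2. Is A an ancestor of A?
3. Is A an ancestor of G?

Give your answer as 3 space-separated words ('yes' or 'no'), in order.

After op 1 (branch): HEAD=main@A [main=A work=A]
After op 2 (commit): HEAD=main@B [main=B work=A]
After op 3 (checkout): HEAD=work@A [main=B work=A]
After op 4 (commit): HEAD=work@C [main=B work=C]
After op 5 (merge): HEAD=work@D [main=B work=D]
After op 6 (reset): HEAD=work@A [main=B work=A]
After op 7 (commit): HEAD=work@E [main=B work=E]
After op 8 (merge): HEAD=work@F [main=B work=F]
After op 9 (checkout): HEAD=main@B [main=B work=F]
After op 10 (commit): HEAD=main@G [main=G work=F]
After op 11 (commit): HEAD=main@H [main=H work=F]
ancestors(E) = {A,E}; D in? no
ancestors(A) = {A}; A in? yes
ancestors(G) = {A,B,G}; A in? yes

Answer: no yes yes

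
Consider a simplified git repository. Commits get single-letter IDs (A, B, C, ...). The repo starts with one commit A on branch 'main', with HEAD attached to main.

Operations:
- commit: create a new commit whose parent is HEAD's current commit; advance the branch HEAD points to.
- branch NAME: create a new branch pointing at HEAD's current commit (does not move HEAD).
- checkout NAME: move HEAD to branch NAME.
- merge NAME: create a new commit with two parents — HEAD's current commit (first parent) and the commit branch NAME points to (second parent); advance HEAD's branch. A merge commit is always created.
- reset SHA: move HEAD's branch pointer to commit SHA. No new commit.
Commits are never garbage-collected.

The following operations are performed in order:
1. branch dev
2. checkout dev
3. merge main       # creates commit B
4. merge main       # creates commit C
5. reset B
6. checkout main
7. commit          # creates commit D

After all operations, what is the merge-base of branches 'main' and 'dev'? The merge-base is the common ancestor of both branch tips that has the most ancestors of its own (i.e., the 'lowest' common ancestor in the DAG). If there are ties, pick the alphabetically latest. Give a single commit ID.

After op 1 (branch): HEAD=main@A [dev=A main=A]
After op 2 (checkout): HEAD=dev@A [dev=A main=A]
After op 3 (merge): HEAD=dev@B [dev=B main=A]
After op 4 (merge): HEAD=dev@C [dev=C main=A]
After op 5 (reset): HEAD=dev@B [dev=B main=A]
After op 6 (checkout): HEAD=main@A [dev=B main=A]
After op 7 (commit): HEAD=main@D [dev=B main=D]
ancestors(main=D): ['A', 'D']
ancestors(dev=B): ['A', 'B']
common: ['A']

Answer: A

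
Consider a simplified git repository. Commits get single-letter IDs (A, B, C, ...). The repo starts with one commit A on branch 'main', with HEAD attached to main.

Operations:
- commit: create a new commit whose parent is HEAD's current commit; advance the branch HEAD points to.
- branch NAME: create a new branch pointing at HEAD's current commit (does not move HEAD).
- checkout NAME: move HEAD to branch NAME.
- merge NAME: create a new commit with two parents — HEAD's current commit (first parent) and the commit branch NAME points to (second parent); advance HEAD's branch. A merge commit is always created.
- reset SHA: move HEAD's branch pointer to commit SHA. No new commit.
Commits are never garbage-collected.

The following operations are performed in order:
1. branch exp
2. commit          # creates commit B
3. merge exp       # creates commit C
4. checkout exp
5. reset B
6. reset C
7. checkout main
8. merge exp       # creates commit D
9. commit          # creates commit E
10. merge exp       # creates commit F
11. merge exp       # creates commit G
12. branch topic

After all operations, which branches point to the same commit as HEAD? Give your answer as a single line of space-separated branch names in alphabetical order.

After op 1 (branch): HEAD=main@A [exp=A main=A]
After op 2 (commit): HEAD=main@B [exp=A main=B]
After op 3 (merge): HEAD=main@C [exp=A main=C]
After op 4 (checkout): HEAD=exp@A [exp=A main=C]
After op 5 (reset): HEAD=exp@B [exp=B main=C]
After op 6 (reset): HEAD=exp@C [exp=C main=C]
After op 7 (checkout): HEAD=main@C [exp=C main=C]
After op 8 (merge): HEAD=main@D [exp=C main=D]
After op 9 (commit): HEAD=main@E [exp=C main=E]
After op 10 (merge): HEAD=main@F [exp=C main=F]
After op 11 (merge): HEAD=main@G [exp=C main=G]
After op 12 (branch): HEAD=main@G [exp=C main=G topic=G]

Answer: main topic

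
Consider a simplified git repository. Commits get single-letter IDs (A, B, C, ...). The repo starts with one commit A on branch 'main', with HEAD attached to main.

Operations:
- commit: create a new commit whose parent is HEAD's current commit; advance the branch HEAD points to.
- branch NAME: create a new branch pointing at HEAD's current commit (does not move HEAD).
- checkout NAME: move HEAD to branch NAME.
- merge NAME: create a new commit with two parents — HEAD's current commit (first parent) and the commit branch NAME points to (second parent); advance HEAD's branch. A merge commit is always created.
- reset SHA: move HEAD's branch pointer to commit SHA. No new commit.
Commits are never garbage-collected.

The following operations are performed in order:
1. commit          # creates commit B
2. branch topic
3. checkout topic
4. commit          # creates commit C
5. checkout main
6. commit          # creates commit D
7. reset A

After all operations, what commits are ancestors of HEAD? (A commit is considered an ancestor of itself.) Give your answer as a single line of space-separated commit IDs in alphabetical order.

Answer: A

Derivation:
After op 1 (commit): HEAD=main@B [main=B]
After op 2 (branch): HEAD=main@B [main=B topic=B]
After op 3 (checkout): HEAD=topic@B [main=B topic=B]
After op 4 (commit): HEAD=topic@C [main=B topic=C]
After op 5 (checkout): HEAD=main@B [main=B topic=C]
After op 6 (commit): HEAD=main@D [main=D topic=C]
After op 7 (reset): HEAD=main@A [main=A topic=C]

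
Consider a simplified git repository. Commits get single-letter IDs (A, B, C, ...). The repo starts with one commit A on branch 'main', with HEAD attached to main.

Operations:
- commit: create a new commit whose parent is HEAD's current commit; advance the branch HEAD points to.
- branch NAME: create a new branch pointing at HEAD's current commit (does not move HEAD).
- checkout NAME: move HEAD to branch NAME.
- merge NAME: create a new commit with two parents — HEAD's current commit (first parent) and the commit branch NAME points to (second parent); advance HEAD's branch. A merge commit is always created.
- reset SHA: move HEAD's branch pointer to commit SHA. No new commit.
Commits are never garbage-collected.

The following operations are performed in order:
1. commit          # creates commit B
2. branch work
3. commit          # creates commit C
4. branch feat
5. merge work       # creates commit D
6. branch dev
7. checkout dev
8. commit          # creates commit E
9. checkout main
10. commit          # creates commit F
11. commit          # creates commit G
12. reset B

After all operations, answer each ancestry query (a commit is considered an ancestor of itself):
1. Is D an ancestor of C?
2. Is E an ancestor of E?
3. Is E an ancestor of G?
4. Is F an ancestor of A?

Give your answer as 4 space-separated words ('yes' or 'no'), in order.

After op 1 (commit): HEAD=main@B [main=B]
After op 2 (branch): HEAD=main@B [main=B work=B]
After op 3 (commit): HEAD=main@C [main=C work=B]
After op 4 (branch): HEAD=main@C [feat=C main=C work=B]
After op 5 (merge): HEAD=main@D [feat=C main=D work=B]
After op 6 (branch): HEAD=main@D [dev=D feat=C main=D work=B]
After op 7 (checkout): HEAD=dev@D [dev=D feat=C main=D work=B]
After op 8 (commit): HEAD=dev@E [dev=E feat=C main=D work=B]
After op 9 (checkout): HEAD=main@D [dev=E feat=C main=D work=B]
After op 10 (commit): HEAD=main@F [dev=E feat=C main=F work=B]
After op 11 (commit): HEAD=main@G [dev=E feat=C main=G work=B]
After op 12 (reset): HEAD=main@B [dev=E feat=C main=B work=B]
ancestors(C) = {A,B,C}; D in? no
ancestors(E) = {A,B,C,D,E}; E in? yes
ancestors(G) = {A,B,C,D,F,G}; E in? no
ancestors(A) = {A}; F in? no

Answer: no yes no no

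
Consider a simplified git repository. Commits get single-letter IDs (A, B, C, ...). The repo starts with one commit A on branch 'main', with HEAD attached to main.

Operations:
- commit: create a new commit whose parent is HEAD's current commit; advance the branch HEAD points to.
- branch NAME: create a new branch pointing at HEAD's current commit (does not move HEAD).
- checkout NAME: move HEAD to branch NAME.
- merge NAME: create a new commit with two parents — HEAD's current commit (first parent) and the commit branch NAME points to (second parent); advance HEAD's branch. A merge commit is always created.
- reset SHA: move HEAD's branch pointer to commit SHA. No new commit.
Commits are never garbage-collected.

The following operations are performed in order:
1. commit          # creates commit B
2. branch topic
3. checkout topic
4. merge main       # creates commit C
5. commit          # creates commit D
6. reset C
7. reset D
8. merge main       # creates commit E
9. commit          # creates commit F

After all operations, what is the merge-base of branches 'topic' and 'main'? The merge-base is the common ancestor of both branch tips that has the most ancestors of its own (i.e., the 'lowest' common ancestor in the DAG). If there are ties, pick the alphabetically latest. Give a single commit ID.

Answer: B

Derivation:
After op 1 (commit): HEAD=main@B [main=B]
After op 2 (branch): HEAD=main@B [main=B topic=B]
After op 3 (checkout): HEAD=topic@B [main=B topic=B]
After op 4 (merge): HEAD=topic@C [main=B topic=C]
After op 5 (commit): HEAD=topic@D [main=B topic=D]
After op 6 (reset): HEAD=topic@C [main=B topic=C]
After op 7 (reset): HEAD=topic@D [main=B topic=D]
After op 8 (merge): HEAD=topic@E [main=B topic=E]
After op 9 (commit): HEAD=topic@F [main=B topic=F]
ancestors(topic=F): ['A', 'B', 'C', 'D', 'E', 'F']
ancestors(main=B): ['A', 'B']
common: ['A', 'B']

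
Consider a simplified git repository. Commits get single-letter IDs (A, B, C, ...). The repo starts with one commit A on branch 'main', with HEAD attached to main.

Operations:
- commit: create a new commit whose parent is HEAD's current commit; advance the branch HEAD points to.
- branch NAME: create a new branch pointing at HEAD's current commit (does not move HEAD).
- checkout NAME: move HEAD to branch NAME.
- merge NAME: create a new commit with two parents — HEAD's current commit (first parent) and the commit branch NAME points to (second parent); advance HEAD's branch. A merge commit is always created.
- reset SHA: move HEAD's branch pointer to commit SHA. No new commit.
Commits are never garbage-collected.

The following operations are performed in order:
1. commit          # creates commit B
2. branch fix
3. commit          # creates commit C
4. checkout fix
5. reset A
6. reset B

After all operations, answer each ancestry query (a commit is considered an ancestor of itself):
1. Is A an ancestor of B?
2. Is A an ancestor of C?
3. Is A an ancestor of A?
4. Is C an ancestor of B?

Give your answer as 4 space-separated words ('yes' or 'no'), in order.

Answer: yes yes yes no

Derivation:
After op 1 (commit): HEAD=main@B [main=B]
After op 2 (branch): HEAD=main@B [fix=B main=B]
After op 3 (commit): HEAD=main@C [fix=B main=C]
After op 4 (checkout): HEAD=fix@B [fix=B main=C]
After op 5 (reset): HEAD=fix@A [fix=A main=C]
After op 6 (reset): HEAD=fix@B [fix=B main=C]
ancestors(B) = {A,B}; A in? yes
ancestors(C) = {A,B,C}; A in? yes
ancestors(A) = {A}; A in? yes
ancestors(B) = {A,B}; C in? no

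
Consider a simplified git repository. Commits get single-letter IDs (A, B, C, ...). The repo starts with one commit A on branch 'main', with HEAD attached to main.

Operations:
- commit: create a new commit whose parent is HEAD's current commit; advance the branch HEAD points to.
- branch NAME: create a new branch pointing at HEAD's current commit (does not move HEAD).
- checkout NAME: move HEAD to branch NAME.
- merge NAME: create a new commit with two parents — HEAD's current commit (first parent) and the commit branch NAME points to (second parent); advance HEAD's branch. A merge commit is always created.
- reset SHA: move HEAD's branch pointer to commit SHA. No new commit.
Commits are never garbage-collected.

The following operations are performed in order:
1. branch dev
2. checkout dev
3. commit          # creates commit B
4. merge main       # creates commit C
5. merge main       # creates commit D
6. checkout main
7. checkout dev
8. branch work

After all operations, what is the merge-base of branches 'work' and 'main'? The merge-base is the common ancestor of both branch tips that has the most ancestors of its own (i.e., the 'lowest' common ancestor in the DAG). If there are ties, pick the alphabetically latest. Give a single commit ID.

After op 1 (branch): HEAD=main@A [dev=A main=A]
After op 2 (checkout): HEAD=dev@A [dev=A main=A]
After op 3 (commit): HEAD=dev@B [dev=B main=A]
After op 4 (merge): HEAD=dev@C [dev=C main=A]
After op 5 (merge): HEAD=dev@D [dev=D main=A]
After op 6 (checkout): HEAD=main@A [dev=D main=A]
After op 7 (checkout): HEAD=dev@D [dev=D main=A]
After op 8 (branch): HEAD=dev@D [dev=D main=A work=D]
ancestors(work=D): ['A', 'B', 'C', 'D']
ancestors(main=A): ['A']
common: ['A']

Answer: A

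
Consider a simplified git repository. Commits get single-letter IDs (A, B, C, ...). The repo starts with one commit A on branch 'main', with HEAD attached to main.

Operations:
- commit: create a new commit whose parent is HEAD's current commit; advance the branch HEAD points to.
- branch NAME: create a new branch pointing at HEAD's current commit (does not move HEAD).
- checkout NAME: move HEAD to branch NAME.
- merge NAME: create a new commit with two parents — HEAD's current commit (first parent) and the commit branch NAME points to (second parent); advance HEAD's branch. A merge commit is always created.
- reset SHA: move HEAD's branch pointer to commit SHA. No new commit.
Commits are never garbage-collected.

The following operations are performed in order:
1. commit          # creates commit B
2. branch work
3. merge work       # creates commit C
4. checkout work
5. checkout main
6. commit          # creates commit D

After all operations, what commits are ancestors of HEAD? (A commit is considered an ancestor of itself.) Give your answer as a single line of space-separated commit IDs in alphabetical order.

Answer: A B C D

Derivation:
After op 1 (commit): HEAD=main@B [main=B]
After op 2 (branch): HEAD=main@B [main=B work=B]
After op 3 (merge): HEAD=main@C [main=C work=B]
After op 4 (checkout): HEAD=work@B [main=C work=B]
After op 5 (checkout): HEAD=main@C [main=C work=B]
After op 6 (commit): HEAD=main@D [main=D work=B]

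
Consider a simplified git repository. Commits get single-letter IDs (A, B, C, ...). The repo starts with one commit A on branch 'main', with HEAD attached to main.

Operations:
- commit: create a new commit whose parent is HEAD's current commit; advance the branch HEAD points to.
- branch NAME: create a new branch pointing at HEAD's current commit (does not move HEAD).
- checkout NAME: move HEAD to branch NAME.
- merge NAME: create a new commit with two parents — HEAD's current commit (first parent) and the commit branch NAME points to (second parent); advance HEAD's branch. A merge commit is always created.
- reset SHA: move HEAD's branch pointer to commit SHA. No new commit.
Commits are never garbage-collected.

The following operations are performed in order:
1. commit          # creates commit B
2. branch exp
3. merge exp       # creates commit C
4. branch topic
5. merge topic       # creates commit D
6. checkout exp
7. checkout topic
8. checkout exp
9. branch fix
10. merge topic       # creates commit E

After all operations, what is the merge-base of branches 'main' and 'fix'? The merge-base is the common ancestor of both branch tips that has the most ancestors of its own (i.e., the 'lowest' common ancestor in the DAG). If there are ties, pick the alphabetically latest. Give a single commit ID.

After op 1 (commit): HEAD=main@B [main=B]
After op 2 (branch): HEAD=main@B [exp=B main=B]
After op 3 (merge): HEAD=main@C [exp=B main=C]
After op 4 (branch): HEAD=main@C [exp=B main=C topic=C]
After op 5 (merge): HEAD=main@D [exp=B main=D topic=C]
After op 6 (checkout): HEAD=exp@B [exp=B main=D topic=C]
After op 7 (checkout): HEAD=topic@C [exp=B main=D topic=C]
After op 8 (checkout): HEAD=exp@B [exp=B main=D topic=C]
After op 9 (branch): HEAD=exp@B [exp=B fix=B main=D topic=C]
After op 10 (merge): HEAD=exp@E [exp=E fix=B main=D topic=C]
ancestors(main=D): ['A', 'B', 'C', 'D']
ancestors(fix=B): ['A', 'B']
common: ['A', 'B']

Answer: B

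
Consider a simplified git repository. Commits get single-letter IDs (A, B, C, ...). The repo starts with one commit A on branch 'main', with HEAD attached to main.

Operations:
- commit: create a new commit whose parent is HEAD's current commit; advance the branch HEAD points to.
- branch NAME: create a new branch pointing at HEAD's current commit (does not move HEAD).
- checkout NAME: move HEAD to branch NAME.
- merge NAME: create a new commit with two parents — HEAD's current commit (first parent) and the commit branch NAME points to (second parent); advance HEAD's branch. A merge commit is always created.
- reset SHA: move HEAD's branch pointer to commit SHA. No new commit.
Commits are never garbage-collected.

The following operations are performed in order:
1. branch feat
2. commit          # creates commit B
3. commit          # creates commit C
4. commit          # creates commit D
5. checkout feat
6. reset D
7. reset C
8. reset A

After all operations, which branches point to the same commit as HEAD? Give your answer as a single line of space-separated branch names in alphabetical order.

After op 1 (branch): HEAD=main@A [feat=A main=A]
After op 2 (commit): HEAD=main@B [feat=A main=B]
After op 3 (commit): HEAD=main@C [feat=A main=C]
After op 4 (commit): HEAD=main@D [feat=A main=D]
After op 5 (checkout): HEAD=feat@A [feat=A main=D]
After op 6 (reset): HEAD=feat@D [feat=D main=D]
After op 7 (reset): HEAD=feat@C [feat=C main=D]
After op 8 (reset): HEAD=feat@A [feat=A main=D]

Answer: feat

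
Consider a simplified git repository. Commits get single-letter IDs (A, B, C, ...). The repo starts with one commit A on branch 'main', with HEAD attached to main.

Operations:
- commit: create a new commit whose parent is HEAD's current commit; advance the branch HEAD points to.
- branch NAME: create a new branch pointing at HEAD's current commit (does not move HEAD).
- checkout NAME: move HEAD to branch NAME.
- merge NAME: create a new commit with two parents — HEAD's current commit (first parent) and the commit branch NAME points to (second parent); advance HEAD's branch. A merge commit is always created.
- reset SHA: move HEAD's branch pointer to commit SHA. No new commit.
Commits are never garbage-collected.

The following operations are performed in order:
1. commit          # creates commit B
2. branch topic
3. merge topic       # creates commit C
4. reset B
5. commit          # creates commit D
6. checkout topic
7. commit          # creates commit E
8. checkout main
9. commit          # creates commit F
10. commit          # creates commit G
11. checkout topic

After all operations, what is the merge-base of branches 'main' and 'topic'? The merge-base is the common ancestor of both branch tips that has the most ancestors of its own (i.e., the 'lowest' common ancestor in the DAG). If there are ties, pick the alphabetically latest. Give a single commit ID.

After op 1 (commit): HEAD=main@B [main=B]
After op 2 (branch): HEAD=main@B [main=B topic=B]
After op 3 (merge): HEAD=main@C [main=C topic=B]
After op 4 (reset): HEAD=main@B [main=B topic=B]
After op 5 (commit): HEAD=main@D [main=D topic=B]
After op 6 (checkout): HEAD=topic@B [main=D topic=B]
After op 7 (commit): HEAD=topic@E [main=D topic=E]
After op 8 (checkout): HEAD=main@D [main=D topic=E]
After op 9 (commit): HEAD=main@F [main=F topic=E]
After op 10 (commit): HEAD=main@G [main=G topic=E]
After op 11 (checkout): HEAD=topic@E [main=G topic=E]
ancestors(main=G): ['A', 'B', 'D', 'F', 'G']
ancestors(topic=E): ['A', 'B', 'E']
common: ['A', 'B']

Answer: B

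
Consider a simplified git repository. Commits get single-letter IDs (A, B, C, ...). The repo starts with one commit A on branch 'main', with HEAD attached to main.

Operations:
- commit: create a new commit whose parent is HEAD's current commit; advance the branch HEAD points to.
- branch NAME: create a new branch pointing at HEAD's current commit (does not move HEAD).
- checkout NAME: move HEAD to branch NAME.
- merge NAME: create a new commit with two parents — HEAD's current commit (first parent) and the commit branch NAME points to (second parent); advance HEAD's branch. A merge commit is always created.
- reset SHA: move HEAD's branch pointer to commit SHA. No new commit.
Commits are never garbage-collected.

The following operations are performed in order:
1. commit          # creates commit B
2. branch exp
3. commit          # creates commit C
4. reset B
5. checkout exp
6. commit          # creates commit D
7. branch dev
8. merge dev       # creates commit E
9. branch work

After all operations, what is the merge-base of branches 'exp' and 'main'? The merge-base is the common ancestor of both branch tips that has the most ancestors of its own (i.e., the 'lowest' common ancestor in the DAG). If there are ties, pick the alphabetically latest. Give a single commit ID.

Answer: B

Derivation:
After op 1 (commit): HEAD=main@B [main=B]
After op 2 (branch): HEAD=main@B [exp=B main=B]
After op 3 (commit): HEAD=main@C [exp=B main=C]
After op 4 (reset): HEAD=main@B [exp=B main=B]
After op 5 (checkout): HEAD=exp@B [exp=B main=B]
After op 6 (commit): HEAD=exp@D [exp=D main=B]
After op 7 (branch): HEAD=exp@D [dev=D exp=D main=B]
After op 8 (merge): HEAD=exp@E [dev=D exp=E main=B]
After op 9 (branch): HEAD=exp@E [dev=D exp=E main=B work=E]
ancestors(exp=E): ['A', 'B', 'D', 'E']
ancestors(main=B): ['A', 'B']
common: ['A', 'B']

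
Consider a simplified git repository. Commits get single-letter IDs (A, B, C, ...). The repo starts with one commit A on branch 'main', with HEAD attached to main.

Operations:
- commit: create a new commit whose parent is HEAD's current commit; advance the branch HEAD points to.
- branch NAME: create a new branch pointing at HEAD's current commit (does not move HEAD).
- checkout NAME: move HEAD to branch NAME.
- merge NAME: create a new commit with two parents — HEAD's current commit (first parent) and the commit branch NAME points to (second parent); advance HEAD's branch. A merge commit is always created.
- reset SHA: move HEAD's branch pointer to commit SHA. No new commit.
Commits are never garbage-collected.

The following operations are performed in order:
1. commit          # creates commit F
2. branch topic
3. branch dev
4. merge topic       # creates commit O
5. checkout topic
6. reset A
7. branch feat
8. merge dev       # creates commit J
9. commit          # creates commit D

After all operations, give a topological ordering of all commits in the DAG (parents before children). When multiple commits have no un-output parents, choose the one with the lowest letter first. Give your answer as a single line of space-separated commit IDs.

Answer: A F J D O

Derivation:
After op 1 (commit): HEAD=main@F [main=F]
After op 2 (branch): HEAD=main@F [main=F topic=F]
After op 3 (branch): HEAD=main@F [dev=F main=F topic=F]
After op 4 (merge): HEAD=main@O [dev=F main=O topic=F]
After op 5 (checkout): HEAD=topic@F [dev=F main=O topic=F]
After op 6 (reset): HEAD=topic@A [dev=F main=O topic=A]
After op 7 (branch): HEAD=topic@A [dev=F feat=A main=O topic=A]
After op 8 (merge): HEAD=topic@J [dev=F feat=A main=O topic=J]
After op 9 (commit): HEAD=topic@D [dev=F feat=A main=O topic=D]
commit A: parents=[]
commit D: parents=['J']
commit F: parents=['A']
commit J: parents=['A', 'F']
commit O: parents=['F', 'F']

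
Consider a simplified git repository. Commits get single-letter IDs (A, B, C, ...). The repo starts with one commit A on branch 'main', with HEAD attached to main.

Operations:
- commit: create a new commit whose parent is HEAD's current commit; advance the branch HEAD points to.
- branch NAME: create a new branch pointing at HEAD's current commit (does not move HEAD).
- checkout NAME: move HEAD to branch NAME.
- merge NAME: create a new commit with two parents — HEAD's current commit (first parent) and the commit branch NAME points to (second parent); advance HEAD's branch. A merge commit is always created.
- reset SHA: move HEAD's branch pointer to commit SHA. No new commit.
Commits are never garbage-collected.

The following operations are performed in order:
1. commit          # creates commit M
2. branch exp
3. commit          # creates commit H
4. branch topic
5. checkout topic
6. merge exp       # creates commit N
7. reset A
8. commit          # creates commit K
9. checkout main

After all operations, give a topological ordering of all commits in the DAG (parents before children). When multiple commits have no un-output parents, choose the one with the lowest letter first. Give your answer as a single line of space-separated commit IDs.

Answer: A K M H N

Derivation:
After op 1 (commit): HEAD=main@M [main=M]
After op 2 (branch): HEAD=main@M [exp=M main=M]
After op 3 (commit): HEAD=main@H [exp=M main=H]
After op 4 (branch): HEAD=main@H [exp=M main=H topic=H]
After op 5 (checkout): HEAD=topic@H [exp=M main=H topic=H]
After op 6 (merge): HEAD=topic@N [exp=M main=H topic=N]
After op 7 (reset): HEAD=topic@A [exp=M main=H topic=A]
After op 8 (commit): HEAD=topic@K [exp=M main=H topic=K]
After op 9 (checkout): HEAD=main@H [exp=M main=H topic=K]
commit A: parents=[]
commit H: parents=['M']
commit K: parents=['A']
commit M: parents=['A']
commit N: parents=['H', 'M']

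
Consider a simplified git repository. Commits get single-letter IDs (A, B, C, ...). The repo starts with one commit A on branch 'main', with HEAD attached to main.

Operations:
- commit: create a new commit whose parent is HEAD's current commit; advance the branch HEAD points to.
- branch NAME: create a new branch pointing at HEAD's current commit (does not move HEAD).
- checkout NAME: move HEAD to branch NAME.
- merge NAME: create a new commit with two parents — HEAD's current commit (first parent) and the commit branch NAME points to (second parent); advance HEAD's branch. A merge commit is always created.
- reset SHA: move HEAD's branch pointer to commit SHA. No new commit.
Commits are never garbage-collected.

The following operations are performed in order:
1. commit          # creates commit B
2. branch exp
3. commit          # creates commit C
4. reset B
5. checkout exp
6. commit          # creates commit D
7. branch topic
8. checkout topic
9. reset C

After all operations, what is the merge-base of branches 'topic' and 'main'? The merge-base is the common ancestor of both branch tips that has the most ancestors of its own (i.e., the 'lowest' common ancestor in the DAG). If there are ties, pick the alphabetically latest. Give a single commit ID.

After op 1 (commit): HEAD=main@B [main=B]
After op 2 (branch): HEAD=main@B [exp=B main=B]
After op 3 (commit): HEAD=main@C [exp=B main=C]
After op 4 (reset): HEAD=main@B [exp=B main=B]
After op 5 (checkout): HEAD=exp@B [exp=B main=B]
After op 6 (commit): HEAD=exp@D [exp=D main=B]
After op 7 (branch): HEAD=exp@D [exp=D main=B topic=D]
After op 8 (checkout): HEAD=topic@D [exp=D main=B topic=D]
After op 9 (reset): HEAD=topic@C [exp=D main=B topic=C]
ancestors(topic=C): ['A', 'B', 'C']
ancestors(main=B): ['A', 'B']
common: ['A', 'B']

Answer: B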